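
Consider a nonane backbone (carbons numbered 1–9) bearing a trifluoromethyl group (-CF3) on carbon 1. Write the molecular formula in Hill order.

Atom tally by fragment:
  F3CCH2 → C:2 H:2 F:3
  CH2 → C:1 H:2
  CH2 → C:1 H:2
  CH2 → C:1 H:2
  CH2 → C:1 H:2
  CH2 → C:1 H:2
  CH2 → C:1 H:2
  CH2 → C:1 H:2
  CH3 → C:1 H:3
Element totals:
  C: 10
  H: 19
  F: 3

C10H19F3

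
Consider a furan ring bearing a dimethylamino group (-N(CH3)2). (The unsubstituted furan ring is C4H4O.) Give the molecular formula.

C6H9NO

Atom tally by fragment:
  furan ring core → C:4 H:4 O:1
  (− 1 ring H displaced by substituents)
  + N(CH3)2 → N:1 C:2 H:6
Element totals:
  C: 6
  H: 9
  N: 1
  O: 1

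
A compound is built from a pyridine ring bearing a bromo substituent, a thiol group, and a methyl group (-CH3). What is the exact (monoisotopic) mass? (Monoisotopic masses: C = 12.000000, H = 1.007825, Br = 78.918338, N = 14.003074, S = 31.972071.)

202.9404

Atom tally by fragment:
  pyridine ring core → C:5 H:5 N:1
  (− 3 ring H displaced by substituents)
  + Br → Br:1
  + SH → S:1 H:1
  + CH3 → C:1 H:3
Element totals:
  C: 6
  H: 6
  Br: 1
  N: 1
  S: 1
Molecular formula: C6H6BrNS.
  M = 6(12.0) + 6(1.007825) + 78.918338 + 14.003074 + 31.972071
    = 72.000000 + 6.046950 + 78.918338 + 14.003074 + 31.972071 = 202.940433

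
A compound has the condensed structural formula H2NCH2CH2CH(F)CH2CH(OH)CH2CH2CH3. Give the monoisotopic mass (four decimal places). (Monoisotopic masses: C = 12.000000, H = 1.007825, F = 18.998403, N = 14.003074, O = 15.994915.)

163.1372

Atom tally by fragment:
  H2NCH2 → C:1 H:4 N:1
  CH2 → C:1 H:2
  CH(F) → C:1 H:1 F:1
  CH2 → C:1 H:2
  CH(OH) → C:1 H:2 O:1
  CH2 → C:1 H:2
  CH2 → C:1 H:2
  CH3 → C:1 H:3
Element totals:
  C: 8
  H: 18
  F: 1
  N: 1
  O: 1
Molecular formula: C8H18FNO.
  M = 8(12.0) + 18(1.007825) + 18.998403 + 14.003074 + 15.994915
    = 96.000000 + 18.140850 + 18.998403 + 14.003074 + 15.994915 = 163.137242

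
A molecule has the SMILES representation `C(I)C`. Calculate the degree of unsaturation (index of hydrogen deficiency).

0

Atom tally by fragment:
  ICH2 → C:1 H:2 I:1
  CH3 → C:1 H:3
Element totals:
  C: 2
  H: 5
  I: 1
Molecular formula: C2H5I.
DoU = (2C + 2 + N − H − X) / 2 = (2·2 + 2 + 0 − 5 − 1) / 2 = 0.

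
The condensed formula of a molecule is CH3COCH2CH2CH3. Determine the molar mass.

Atom tally by fragment:
  CH3COCH2 → C:3 H:5 O:1
  CH2 → C:1 H:2
  CH3 → C:1 H:3
Element totals:
  C: 5
  H: 10
  O: 1
Molecular formula: C5H10O.
  M = 5(12.011) + 10(1.008) + 15.999
    = 60.055 + 10.080 + 15.999 = 86.134

86.13 g/mol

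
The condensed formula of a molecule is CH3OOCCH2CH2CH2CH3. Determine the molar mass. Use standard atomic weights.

116.16 g/mol

Atom tally by fragment:
  CH3OOCCH2 → C:3 H:5 O:2
  CH2 → C:1 H:2
  CH2 → C:1 H:2
  CH3 → C:1 H:3
Element totals:
  C: 6
  H: 12
  O: 2
Molecular formula: C6H12O2.
  M = 6(12.011) + 12(1.008) + 2(15.999)
    = 72.066 + 12.096 + 31.998 = 116.160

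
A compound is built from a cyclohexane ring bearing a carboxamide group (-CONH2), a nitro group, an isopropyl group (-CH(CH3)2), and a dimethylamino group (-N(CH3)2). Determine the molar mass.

257.33 g/mol

Atom tally by fragment:
  cyclohexane ring core → C:6 H:12
  (− 4 ring H displaced by substituents)
  + CONH2 → C:1 H:2 O:1 N:1
  + NO2 → N:1 O:2
  + CH(CH3)2 → C:3 H:7
  + N(CH3)2 → N:1 C:2 H:6
Element totals:
  C: 12
  H: 23
  N: 3
  O: 3
Molecular formula: C12H23N3O3.
  M = 12(12.011) + 23(1.008) + 3(14.007) + 3(15.999)
    = 144.132 + 23.184 + 42.021 + 47.997 = 257.334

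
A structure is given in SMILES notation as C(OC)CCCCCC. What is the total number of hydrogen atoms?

Atom tally by fragment:
  CH3OCH2 → C:2 H:5 O:1
  CH2 → C:1 H:2
  CH2 → C:1 H:2
  CH2 → C:1 H:2
  CH2 → C:1 H:2
  CH2 → C:1 H:2
  CH3 → C:1 H:3
Element totals:
  C: 8
  H: 18
  O: 1

18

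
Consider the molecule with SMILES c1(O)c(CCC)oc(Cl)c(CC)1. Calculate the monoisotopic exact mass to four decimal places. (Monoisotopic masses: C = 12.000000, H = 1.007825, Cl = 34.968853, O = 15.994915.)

Atom tally by fragment:
  furan ring core → C:4 H:4 O:1
  (− 4 ring H displaced by substituents)
  + OH → O:1 H:1
  + CH2CH2CH3 → C:3 H:7
  + Cl → Cl:1
  + C2H5 → C:2 H:5
Element totals:
  C: 9
  H: 13
  Cl: 1
  O: 2
Molecular formula: C9H13ClO2.
  M = 9(12.0) + 13(1.007825) + 34.968853 + 2(15.994915)
    = 108.000000 + 13.101725 + 34.968853 + 31.989830 = 188.060408

188.0604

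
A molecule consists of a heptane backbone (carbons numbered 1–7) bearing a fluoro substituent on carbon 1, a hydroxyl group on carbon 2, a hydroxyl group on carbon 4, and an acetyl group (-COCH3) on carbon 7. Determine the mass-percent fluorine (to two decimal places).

9.88%

Atom tally by fragment:
  FCH2 → C:1 H:2 F:1
  CH(OH) → C:1 H:2 O:1
  CH2 → C:1 H:2
  CH(OH) → C:1 H:2 O:1
  CH2 → C:1 H:2
  CH2 → C:1 H:2
  CH2COCH3 → C:3 H:5 O:1
Element totals:
  C: 9
  H: 17
  F: 1
  O: 3
Molecular formula: C9H17FO3.
Molar mass = 192.230 g/mol.
Mass from F: 1 × 18.998 = 18.998 g/mol.
%F = 18.998 / 192.230 × 100 = 9.88%.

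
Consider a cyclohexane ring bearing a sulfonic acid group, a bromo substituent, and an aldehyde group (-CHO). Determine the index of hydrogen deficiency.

2

Atom tally by fragment:
  cyclohexane ring core → C:6 H:12
  (− 3 ring H displaced by substituents)
  + SO3H → S:1 O:3 H:1
  + Br → Br:1
  + CHO → C:1 H:1 O:1
Element totals:
  C: 7
  H: 11
  Br: 1
  O: 4
  S: 1
Molecular formula: C7H11BrO4S.
DoU = (2C + 2 + N − H − X) / 2 = (2·7 + 2 + 0 − 11 − 1) / 2 = 2.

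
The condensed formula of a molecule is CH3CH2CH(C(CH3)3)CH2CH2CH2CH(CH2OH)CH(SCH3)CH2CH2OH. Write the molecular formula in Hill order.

Atom tally by fragment:
  CH3 → C:1 H:3
  CH2 → C:1 H:2
  CH(C(CH3)3) → C:5 H:10
  CH2 → C:1 H:2
  CH2 → C:1 H:2
  CH2 → C:1 H:2
  CH(CH2OH) → C:2 H:4 O:1
  CH(SCH3) → C:2 H:4 S:1
  CH2 → C:1 H:2
  CH2OH → C:1 H:3 O:1
Element totals:
  C: 16
  H: 34
  O: 2
  S: 1

C16H34O2S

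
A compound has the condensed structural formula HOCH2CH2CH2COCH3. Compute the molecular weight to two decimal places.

102.13 g/mol

Element totals:
  C: 5
  H: 10
  O: 2
Molecular formula: C5H10O2.
  M = 5(12.011) + 10(1.008) + 2(15.999)
    = 60.055 + 10.080 + 31.998 = 102.133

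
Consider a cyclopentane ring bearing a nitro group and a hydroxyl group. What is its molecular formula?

C5H9NO3

Atom tally by fragment:
  cyclopentane ring core → C:5 H:10
  (− 2 ring H displaced by substituents)
  + NO2 → N:1 O:2
  + OH → O:1 H:1
Element totals:
  C: 5
  H: 9
  N: 1
  O: 3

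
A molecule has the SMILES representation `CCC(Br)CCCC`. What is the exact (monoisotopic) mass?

178.0357

Atom tally by fragment:
  CH3 → C:1 H:3
  CH2 → C:1 H:2
  CH(Br) → C:1 H:1 Br:1
  CH2 → C:1 H:2
  CH2 → C:1 H:2
  CH2 → C:1 H:2
  CH3 → C:1 H:3
Element totals:
  C: 7
  H: 15
  Br: 1
Molecular formula: C7H15Br.
  M = 7(12.0) + 15(1.007825) + 78.918338
    = 84.000000 + 15.117375 + 78.918338 = 178.035713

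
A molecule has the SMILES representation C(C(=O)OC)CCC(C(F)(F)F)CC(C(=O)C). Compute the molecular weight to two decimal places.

Atom tally by fragment:
  CH3OOCCH2 → C:3 H:5 O:2
  CH2 → C:1 H:2
  CH2 → C:1 H:2
  CH(CF3) → C:2 H:1 F:3
  CH2 → C:1 H:2
  CH2COCH3 → C:3 H:5 O:1
Element totals:
  C: 11
  H: 17
  F: 3
  O: 3
Molecular formula: C11H17F3O3.
  M = 11(12.011) + 17(1.008) + 3(18.998) + 3(15.999)
    = 132.121 + 17.136 + 56.994 + 47.997 = 254.248

254.25 g/mol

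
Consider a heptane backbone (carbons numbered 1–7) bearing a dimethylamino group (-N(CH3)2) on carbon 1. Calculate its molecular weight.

143.27 g/mol

Atom tally by fragment:
  (CH3)2NCH2 → C:3 H:8 N:1
  CH2 → C:1 H:2
  CH2 → C:1 H:2
  CH2 → C:1 H:2
  CH2 → C:1 H:2
  CH2 → C:1 H:2
  CH3 → C:1 H:3
Element totals:
  C: 9
  H: 21
  N: 1
Molecular formula: C9H21N.
  M = 9(12.011) + 21(1.008) + 14.007
    = 108.099 + 21.168 + 14.007 = 143.274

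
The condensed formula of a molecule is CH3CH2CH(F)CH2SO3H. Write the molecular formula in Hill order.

C4H9FO3S

Element totals:
  C: 4
  H: 9
  F: 1
  O: 3
  S: 1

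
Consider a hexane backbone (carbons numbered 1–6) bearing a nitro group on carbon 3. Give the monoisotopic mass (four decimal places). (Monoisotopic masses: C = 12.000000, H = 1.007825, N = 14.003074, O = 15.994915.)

Atom tally by fragment:
  CH3 → C:1 H:3
  CH2 → C:1 H:2
  CH(NO2) → C:1 H:1 N:1 O:2
  CH2 → C:1 H:2
  CH2 → C:1 H:2
  CH3 → C:1 H:3
Element totals:
  C: 6
  H: 13
  N: 1
  O: 2
Molecular formula: C6H13NO2.
  M = 6(12.0) + 13(1.007825) + 14.003074 + 2(15.994915)
    = 72.000000 + 13.101725 + 14.003074 + 31.989830 = 131.094629

131.0946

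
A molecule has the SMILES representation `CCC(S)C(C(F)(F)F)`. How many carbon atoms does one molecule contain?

Atom tally by fragment:
  CH3 → C:1 H:3
  CH2 → C:1 H:2
  CH(SH) → C:1 H:2 S:1
  CH2CF3 → C:2 H:2 F:3
Element totals:
  C: 5
  H: 9
  F: 3
  S: 1

5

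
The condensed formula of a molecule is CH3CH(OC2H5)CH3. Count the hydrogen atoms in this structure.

Atom tally by fragment:
  CH3 → C:1 H:3
  CH(OC2H5) → C:3 H:6 O:1
  CH3 → C:1 H:3
Element totals:
  C: 5
  H: 12
  O: 1

12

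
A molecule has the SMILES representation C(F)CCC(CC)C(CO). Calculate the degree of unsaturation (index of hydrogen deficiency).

0

Atom tally by fragment:
  FCH2 → C:1 H:2 F:1
  CH2 → C:1 H:2
  CH2 → C:1 H:2
  CH(C2H5) → C:3 H:6
  CH2CH2OH → C:2 H:5 O:1
Element totals:
  C: 8
  H: 17
  F: 1
  O: 1
Molecular formula: C8H17FO.
DoU = (2C + 2 + N − H − X) / 2 = (2·8 + 2 + 0 − 17 − 1) / 2 = 0.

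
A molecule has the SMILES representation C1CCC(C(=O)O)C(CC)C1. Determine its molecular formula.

C9H16O2

Atom tally by fragment:
  cyclohexane ring core → C:6 H:12
  (− 2 ring H displaced by substituents)
  + COOH → C:1 H:1 O:2
  + C2H5 → C:2 H:5
Element totals:
  C: 9
  H: 16
  O: 2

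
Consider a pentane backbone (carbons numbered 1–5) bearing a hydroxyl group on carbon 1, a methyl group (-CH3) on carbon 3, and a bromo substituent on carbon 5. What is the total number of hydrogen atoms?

13

Atom tally by fragment:
  HOCH2 → C:1 H:3 O:1
  CH2 → C:1 H:2
  CH(CH3) → C:2 H:4
  CH2 → C:1 H:2
  CH2Br → C:1 H:2 Br:1
Element totals:
  C: 6
  H: 13
  Br: 1
  O: 1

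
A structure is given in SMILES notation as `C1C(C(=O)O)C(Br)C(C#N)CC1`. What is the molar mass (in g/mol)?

232.08 g/mol

Atom tally by fragment:
  cyclohexane ring core → C:6 H:12
  (− 3 ring H displaced by substituents)
  + COOH → C:1 H:1 O:2
  + Br → Br:1
  + CN → C:1 N:1
Element totals:
  C: 8
  H: 10
  Br: 1
  N: 1
  O: 2
Molecular formula: C8H10BrNO2.
  M = 8(12.011) + 10(1.008) + 79.904 + 14.007 + 2(15.999)
    = 96.088 + 10.080 + 79.904 + 14.007 + 31.998 = 232.077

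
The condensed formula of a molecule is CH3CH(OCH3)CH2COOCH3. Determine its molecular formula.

C6H12O3

Element totals:
  C: 6
  H: 12
  O: 3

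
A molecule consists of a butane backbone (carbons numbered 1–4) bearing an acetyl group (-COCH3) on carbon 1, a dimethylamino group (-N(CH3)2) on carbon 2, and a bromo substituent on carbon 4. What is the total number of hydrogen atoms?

Atom tally by fragment:
  CH3COCH2 → C:3 H:5 O:1
  CH(N(CH3)2) → C:3 H:7 N:1
  CH2 → C:1 H:2
  CH2Br → C:1 H:2 Br:1
Element totals:
  C: 8
  H: 16
  Br: 1
  N: 1
  O: 1

16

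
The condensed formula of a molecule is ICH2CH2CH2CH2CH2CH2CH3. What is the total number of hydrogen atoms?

Element totals:
  C: 7
  H: 15
  I: 1

15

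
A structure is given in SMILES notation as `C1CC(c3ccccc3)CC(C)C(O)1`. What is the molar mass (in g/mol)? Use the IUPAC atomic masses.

190.29 g/mol

Atom tally by fragment:
  cyclohexane ring core → C:6 H:12
  (− 3 ring H displaced by substituents)
  + C6H5 → C:6 H:5
  + CH3 → C:1 H:3
  + OH → O:1 H:1
Element totals:
  C: 13
  H: 18
  O: 1
Molecular formula: C13H18O.
  M = 13(12.011) + 18(1.008) + 15.999
    = 156.143 + 18.144 + 15.999 = 190.286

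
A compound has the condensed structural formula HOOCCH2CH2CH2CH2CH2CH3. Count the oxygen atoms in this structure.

2

Element totals:
  C: 7
  H: 14
  O: 2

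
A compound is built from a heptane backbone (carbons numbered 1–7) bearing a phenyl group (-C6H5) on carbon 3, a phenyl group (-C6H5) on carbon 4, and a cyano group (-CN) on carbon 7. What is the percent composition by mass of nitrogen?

Atom tally by fragment:
  CH3 → C:1 H:3
  CH2 → C:1 H:2
  CH(C6H5) → C:7 H:6
  CH(C6H5) → C:7 H:6
  CH2 → C:1 H:2
  CH2 → C:1 H:2
  CH2CN → C:2 H:2 N:1
Element totals:
  C: 20
  H: 23
  N: 1
Molecular formula: C20H23N.
Molar mass = 277.411 g/mol.
Mass from N: 1 × 14.007 = 14.007 g/mol.
%N = 14.007 / 277.411 × 100 = 5.05%.

5.05%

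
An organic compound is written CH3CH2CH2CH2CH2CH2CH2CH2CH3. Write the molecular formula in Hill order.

Atom tally by fragment:
  CH3 → C:1 H:3
  CH2 → C:1 H:2
  CH2 → C:1 H:2
  CH2 → C:1 H:2
  CH2 → C:1 H:2
  CH2 → C:1 H:2
  CH2 → C:1 H:2
  CH2 → C:1 H:2
  CH3 → C:1 H:3
Element totals:
  C: 9
  H: 20

C9H20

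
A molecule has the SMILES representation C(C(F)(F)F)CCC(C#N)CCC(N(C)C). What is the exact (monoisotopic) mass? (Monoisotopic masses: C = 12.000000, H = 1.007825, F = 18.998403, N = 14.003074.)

236.1500

Atom tally by fragment:
  F3CCH2 → C:2 H:2 F:3
  CH2 → C:1 H:2
  CH2 → C:1 H:2
  CH(CN) → C:2 H:1 N:1
  CH2 → C:1 H:2
  CH2 → C:1 H:2
  CH2N(CH3)2 → C:3 H:8 N:1
Element totals:
  C: 11
  H: 19
  F: 3
  N: 2
Molecular formula: C11H19F3N2.
  M = 11(12.0) + 19(1.007825) + 3(18.998403) + 2(14.003074)
    = 132.000000 + 19.148675 + 56.995209 + 28.006148 = 236.150032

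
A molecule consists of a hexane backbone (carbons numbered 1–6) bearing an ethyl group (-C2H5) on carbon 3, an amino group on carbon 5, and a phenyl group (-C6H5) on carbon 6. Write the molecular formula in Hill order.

Atom tally by fragment:
  CH3 → C:1 H:3
  CH2 → C:1 H:2
  CH(C2H5) → C:3 H:6
  CH2 → C:1 H:2
  CH(NH2) → C:1 H:3 N:1
  CH2C6H5 → C:7 H:7
Element totals:
  C: 14
  H: 23
  N: 1

C14H23N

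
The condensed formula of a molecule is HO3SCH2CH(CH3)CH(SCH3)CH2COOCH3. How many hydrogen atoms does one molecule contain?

Element totals:
  C: 8
  H: 16
  O: 5
  S: 2

16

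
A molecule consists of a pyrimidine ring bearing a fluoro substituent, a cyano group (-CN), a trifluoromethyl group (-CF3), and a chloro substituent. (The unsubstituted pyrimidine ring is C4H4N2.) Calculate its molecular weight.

Atom tally by fragment:
  pyrimidine ring core → C:4 H:4 N:2
  (− 4 ring H displaced by substituents)
  + F → F:1
  + CN → C:1 N:1
  + CF3 → C:1 F:3
  + Cl → Cl:1
Element totals:
  C: 6
  Cl: 1
  F: 4
  N: 3
Molecular formula: C6ClF4N3.
  M = 6(12.011) + 35.45 + 4(18.998) + 3(14.007)
    = 72.066 + 35.450 + 75.992 + 42.021 = 225.529

225.53 g/mol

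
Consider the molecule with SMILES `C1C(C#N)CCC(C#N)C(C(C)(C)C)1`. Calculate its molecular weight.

190.29 g/mol

Atom tally by fragment:
  cyclohexane ring core → C:6 H:12
  (− 3 ring H displaced by substituents)
  + CN → C:1 N:1
  + CN → C:1 N:1
  + C(CH3)3 → C:4 H:9
Element totals:
  C: 12
  H: 18
  N: 2
Molecular formula: C12H18N2.
  M = 12(12.011) + 18(1.008) + 2(14.007)
    = 144.132 + 18.144 + 28.014 = 190.290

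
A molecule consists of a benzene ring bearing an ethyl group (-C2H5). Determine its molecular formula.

C8H10

Atom tally by fragment:
  benzene ring core → C:6 H:6
  (− 1 ring H displaced by substituents)
  + C2H5 → C:2 H:5
Element totals:
  C: 8
  H: 10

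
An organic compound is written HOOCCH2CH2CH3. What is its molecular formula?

Atom tally by fragment:
  HOOCCH2 → C:2 H:3 O:2
  CH2 → C:1 H:2
  CH3 → C:1 H:3
Element totals:
  C: 4
  H: 8
  O: 2

C4H8O2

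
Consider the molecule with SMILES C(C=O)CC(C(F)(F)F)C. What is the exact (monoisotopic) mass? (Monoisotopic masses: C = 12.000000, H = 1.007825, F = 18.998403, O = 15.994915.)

154.0605

Atom tally by fragment:
  OHCCH2 → C:2 H:3 O:1
  CH2 → C:1 H:2
  CH(CF3) → C:2 H:1 F:3
  CH3 → C:1 H:3
Element totals:
  C: 6
  H: 9
  F: 3
  O: 1
Molecular formula: C6H9F3O.
  M = 6(12.0) + 9(1.007825) + 3(18.998403) + 15.994915
    = 72.000000 + 9.070425 + 56.995209 + 15.994915 = 154.060549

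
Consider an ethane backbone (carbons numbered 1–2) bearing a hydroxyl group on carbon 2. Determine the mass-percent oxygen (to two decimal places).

Atom tally by fragment:
  CH3 → C:1 H:3
  CH2OH → C:1 H:3 O:1
Element totals:
  C: 2
  H: 6
  O: 1
Molecular formula: C2H6O.
Molar mass = 46.069 g/mol.
Mass from O: 1 × 15.999 = 15.999 g/mol.
%O = 15.999 / 46.069 × 100 = 34.73%.

34.73%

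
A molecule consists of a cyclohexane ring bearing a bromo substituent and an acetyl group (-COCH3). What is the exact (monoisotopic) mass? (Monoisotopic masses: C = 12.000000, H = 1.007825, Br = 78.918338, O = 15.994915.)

Atom tally by fragment:
  cyclohexane ring core → C:6 H:12
  (− 2 ring H displaced by substituents)
  + Br → Br:1
  + COCH3 → C:2 H:3 O:1
Element totals:
  C: 8
  H: 13
  Br: 1
  O: 1
Molecular formula: C8H13BrO.
  M = 8(12.0) + 13(1.007825) + 78.918338 + 15.994915
    = 96.000000 + 13.101725 + 78.918338 + 15.994915 = 204.014978

204.0150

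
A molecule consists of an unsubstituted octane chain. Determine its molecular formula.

C8H18

Atom tally by fragment:
  CH3 → C:1 H:3
  CH2 → C:1 H:2
  CH2 → C:1 H:2
  CH2 → C:1 H:2
  CH2 → C:1 H:2
  CH2 → C:1 H:2
  CH2 → C:1 H:2
  CH3 → C:1 H:3
Element totals:
  C: 8
  H: 18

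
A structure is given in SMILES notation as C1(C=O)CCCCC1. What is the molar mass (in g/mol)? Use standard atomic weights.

Atom tally by fragment:
  cyclohexane ring core → C:6 H:12
  (− 1 ring H displaced by substituents)
  + CHO → C:1 H:1 O:1
Element totals:
  C: 7
  H: 12
  O: 1
Molecular formula: C7H12O.
  M = 7(12.011) + 12(1.008) + 15.999
    = 84.077 + 12.096 + 15.999 = 112.172

112.17 g/mol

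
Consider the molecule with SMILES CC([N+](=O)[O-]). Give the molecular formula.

C2H5NO2

Atom tally by fragment:
  CH3 → C:1 H:3
  CH2NO2 → C:1 H:2 N:1 O:2
Element totals:
  C: 2
  H: 5
  N: 1
  O: 2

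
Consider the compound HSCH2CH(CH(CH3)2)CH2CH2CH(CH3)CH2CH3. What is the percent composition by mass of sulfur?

17.02%

Atom tally by fragment:
  HSCH2 → C:1 H:3 S:1
  CH(CH(CH3)2) → C:4 H:8
  CH2 → C:1 H:2
  CH2 → C:1 H:2
  CH(CH3) → C:2 H:4
  CH2 → C:1 H:2
  CH3 → C:1 H:3
Element totals:
  C: 11
  H: 24
  S: 1
Molecular formula: C11H24S.
Molar mass = 188.373 g/mol.
Mass from S: 1 × 32.06 = 32.060 g/mol.
%S = 32.060 / 188.373 × 100 = 17.02%.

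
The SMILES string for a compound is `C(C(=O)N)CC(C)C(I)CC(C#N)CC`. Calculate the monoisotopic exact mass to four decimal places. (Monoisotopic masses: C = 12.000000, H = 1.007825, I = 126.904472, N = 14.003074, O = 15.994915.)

Atom tally by fragment:
  H2NOCCH2 → C:2 H:4 O:1 N:1
  CH2 → C:1 H:2
  CH(CH3) → C:2 H:4
  CH(I) → C:1 H:1 I:1
  CH2 → C:1 H:2
  CH(CN) → C:2 H:1 N:1
  CH2 → C:1 H:2
  CH3 → C:1 H:3
Element totals:
  C: 11
  H: 19
  I: 1
  N: 2
  O: 1
Molecular formula: C11H19IN2O.
  M = 11(12.0) + 19(1.007825) + 126.904472 + 2(14.003074) + 15.994915
    = 132.000000 + 19.148675 + 126.904472 + 28.006148 + 15.994915 = 322.054210

322.0542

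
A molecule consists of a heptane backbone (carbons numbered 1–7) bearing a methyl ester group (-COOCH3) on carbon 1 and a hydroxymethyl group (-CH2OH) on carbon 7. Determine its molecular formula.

Atom tally by fragment:
  CH3OOCCH2 → C:3 H:5 O:2
  CH2 → C:1 H:2
  CH2 → C:1 H:2
  CH2 → C:1 H:2
  CH2 → C:1 H:2
  CH2 → C:1 H:2
  CH2CH2OH → C:2 H:5 O:1
Element totals:
  C: 10
  H: 20
  O: 3

C10H20O3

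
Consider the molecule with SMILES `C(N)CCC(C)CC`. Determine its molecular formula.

C7H17N

Atom tally by fragment:
  H2NCH2 → C:1 H:4 N:1
  CH2 → C:1 H:2
  CH2 → C:1 H:2
  CH(CH3) → C:2 H:4
  CH2 → C:1 H:2
  CH3 → C:1 H:3
Element totals:
  C: 7
  H: 17
  N: 1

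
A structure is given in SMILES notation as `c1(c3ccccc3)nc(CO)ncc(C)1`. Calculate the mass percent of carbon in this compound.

71.98%

Atom tally by fragment:
  pyrimidine ring core → C:4 H:4 N:2
  (− 3 ring H displaced by substituents)
  + C6H5 → C:6 H:5
  + CH2OH → C:1 H:3 O:1
  + CH3 → C:1 H:3
Element totals:
  C: 12
  H: 12
  N: 2
  O: 1
Molecular formula: C12H12N2O.
Molar mass = 200.241 g/mol.
Mass from C: 12 × 12.011 = 144.132 g/mol.
%C = 144.132 / 200.241 × 100 = 71.98%.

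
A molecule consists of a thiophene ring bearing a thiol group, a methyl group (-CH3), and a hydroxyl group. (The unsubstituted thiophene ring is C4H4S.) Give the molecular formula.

Atom tally by fragment:
  thiophene ring core → C:4 H:4 S:1
  (− 3 ring H displaced by substituents)
  + SH → S:1 H:1
  + CH3 → C:1 H:3
  + OH → O:1 H:1
Element totals:
  C: 5
  H: 6
  O: 1
  S: 2

C5H6OS2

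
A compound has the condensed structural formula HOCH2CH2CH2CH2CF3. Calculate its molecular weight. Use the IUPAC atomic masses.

Atom tally by fragment:
  HOCH2CH2 → C:2 H:5 O:1
  CH2 → C:1 H:2
  CH2CF3 → C:2 H:2 F:3
Element totals:
  C: 5
  H: 9
  F: 3
  O: 1
Molecular formula: C5H9F3O.
  M = 5(12.011) + 9(1.008) + 3(18.998) + 15.999
    = 60.055 + 9.072 + 56.994 + 15.999 = 142.120

142.12 g/mol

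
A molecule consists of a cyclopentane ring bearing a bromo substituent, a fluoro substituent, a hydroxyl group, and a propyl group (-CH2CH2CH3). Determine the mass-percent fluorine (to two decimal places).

8.44%

Atom tally by fragment:
  cyclopentane ring core → C:5 H:10
  (− 4 ring H displaced by substituents)
  + Br → Br:1
  + F → F:1
  + OH → O:1 H:1
  + CH2CH2CH3 → C:3 H:7
Element totals:
  C: 8
  H: 14
  Br: 1
  F: 1
  O: 1
Molecular formula: C8H14BrFO.
Molar mass = 225.101 g/mol.
Mass from F: 1 × 18.998 = 18.998 g/mol.
%F = 18.998 / 225.101 × 100 = 8.44%.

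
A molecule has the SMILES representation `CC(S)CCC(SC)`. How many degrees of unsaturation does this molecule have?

0

Atom tally by fragment:
  CH3 → C:1 H:3
  CH(SH) → C:1 H:2 S:1
  CH2 → C:1 H:2
  CH2 → C:1 H:2
  CH2SCH3 → C:2 H:5 S:1
Element totals:
  C: 6
  H: 14
  S: 2
Molecular formula: C6H14S2.
DoU = (2C + 2 + N − H − X) / 2 = (2·6 + 2 + 0 − 14 − 0) / 2 = 0.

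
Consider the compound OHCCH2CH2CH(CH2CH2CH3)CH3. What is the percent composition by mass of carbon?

Atom tally by fragment:
  OHCCH2 → C:2 H:3 O:1
  CH2 → C:1 H:2
  CH(CH2CH2CH3) → C:4 H:8
  CH3 → C:1 H:3
Element totals:
  C: 8
  H: 16
  O: 1
Molecular formula: C8H16O.
Molar mass = 128.215 g/mol.
Mass from C: 8 × 12.011 = 96.088 g/mol.
%C = 96.088 / 128.215 × 100 = 74.94%.

74.94%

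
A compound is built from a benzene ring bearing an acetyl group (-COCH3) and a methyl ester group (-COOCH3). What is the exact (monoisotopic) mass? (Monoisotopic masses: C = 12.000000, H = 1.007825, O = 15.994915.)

Atom tally by fragment:
  benzene ring core → C:6 H:6
  (− 2 ring H displaced by substituents)
  + COCH3 → C:2 H:3 O:1
  + COOCH3 → C:2 H:3 O:2
Element totals:
  C: 10
  H: 10
  O: 3
Molecular formula: C10H10O3.
  M = 10(12.0) + 10(1.007825) + 3(15.994915)
    = 120.000000 + 10.078250 + 47.984745 = 178.062995

178.0630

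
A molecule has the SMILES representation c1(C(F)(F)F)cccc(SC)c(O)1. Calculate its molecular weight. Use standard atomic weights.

Atom tally by fragment:
  benzene ring core → C:6 H:6
  (− 3 ring H displaced by substituents)
  + CF3 → C:1 F:3
  + SCH3 → C:1 H:3 S:1
  + OH → O:1 H:1
Element totals:
  C: 8
  H: 7
  F: 3
  O: 1
  S: 1
Molecular formula: C8H7F3OS.
  M = 8(12.011) + 7(1.008) + 3(18.998) + 15.999 + 32.06
    = 96.088 + 7.056 + 56.994 + 15.999 + 32.060 = 208.197

208.20 g/mol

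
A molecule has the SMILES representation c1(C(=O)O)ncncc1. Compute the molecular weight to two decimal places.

124.10 g/mol

Atom tally by fragment:
  pyrimidine ring core → C:4 H:4 N:2
  (− 1 ring H displaced by substituents)
  + COOH → C:1 H:1 O:2
Element totals:
  C: 5
  H: 4
  N: 2
  O: 2
Molecular formula: C5H4N2O2.
  M = 5(12.011) + 4(1.008) + 2(14.007) + 2(15.999)
    = 60.055 + 4.032 + 28.014 + 31.998 = 124.099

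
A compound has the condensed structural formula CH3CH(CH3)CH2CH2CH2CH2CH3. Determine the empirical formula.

Atom tally by fragment:
  CH3 → C:1 H:3
  CH(CH3) → C:2 H:4
  CH2 → C:1 H:2
  CH2 → C:1 H:2
  CH2 → C:1 H:2
  CH2 → C:1 H:2
  CH3 → C:1 H:3
Element totals:
  C: 8
  H: 18
Molecular formula: C8H18.
gcd of subscripts = 2; dividing each by 2:
  C: 8/2 = 4
  H: 18/2 = 9

C4H9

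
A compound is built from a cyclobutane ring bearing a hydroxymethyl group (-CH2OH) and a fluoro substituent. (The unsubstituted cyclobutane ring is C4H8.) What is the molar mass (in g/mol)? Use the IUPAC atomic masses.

Atom tally by fragment:
  cyclobutane ring core → C:4 H:8
  (− 2 ring H displaced by substituents)
  + CH2OH → C:1 H:3 O:1
  + F → F:1
Element totals:
  C: 5
  H: 9
  F: 1
  O: 1
Molecular formula: C5H9FO.
  M = 5(12.011) + 9(1.008) + 18.998 + 15.999
    = 60.055 + 9.072 + 18.998 + 15.999 = 104.124

104.12 g/mol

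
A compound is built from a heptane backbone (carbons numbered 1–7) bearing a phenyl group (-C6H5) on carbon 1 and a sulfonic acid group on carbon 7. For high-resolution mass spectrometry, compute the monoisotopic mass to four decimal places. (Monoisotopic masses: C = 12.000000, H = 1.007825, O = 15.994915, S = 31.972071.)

Atom tally by fragment:
  C6H5CH2 → C:7 H:7
  CH2 → C:1 H:2
  CH2 → C:1 H:2
  CH2 → C:1 H:2
  CH2 → C:1 H:2
  CH2 → C:1 H:2
  CH2SO3H → C:1 H:3 S:1 O:3
Element totals:
  C: 13
  H: 20
  O: 3
  S: 1
Molecular formula: C13H20O3S.
  M = 13(12.0) + 20(1.007825) + 3(15.994915) + 31.972071
    = 156.000000 + 20.156500 + 47.984745 + 31.972071 = 256.113316

256.1133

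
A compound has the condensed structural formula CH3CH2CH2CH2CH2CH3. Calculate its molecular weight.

Atom tally by fragment:
  CH3 → C:1 H:3
  CH2 → C:1 H:2
  CH2 → C:1 H:2
  CH2 → C:1 H:2
  CH2 → C:1 H:2
  CH3 → C:1 H:3
Element totals:
  C: 6
  H: 14
Molecular formula: C6H14.
  M = 6(12.011) + 14(1.008)
    = 72.066 + 14.112 = 86.178

86.18 g/mol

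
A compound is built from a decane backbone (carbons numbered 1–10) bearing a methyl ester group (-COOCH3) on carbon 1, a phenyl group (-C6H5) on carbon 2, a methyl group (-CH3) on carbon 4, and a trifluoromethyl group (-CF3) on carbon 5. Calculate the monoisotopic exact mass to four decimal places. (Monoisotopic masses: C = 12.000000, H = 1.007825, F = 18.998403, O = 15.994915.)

358.2120

Atom tally by fragment:
  CH3OOCCH2 → C:3 H:5 O:2
  CH(C6H5) → C:7 H:6
  CH2 → C:1 H:2
  CH(CH3) → C:2 H:4
  CH(CF3) → C:2 H:1 F:3
  CH2 → C:1 H:2
  CH2 → C:1 H:2
  CH2 → C:1 H:2
  CH2 → C:1 H:2
  CH3 → C:1 H:3
Element totals:
  C: 20
  H: 29
  F: 3
  O: 2
Molecular formula: C20H29F3O2.
  M = 20(12.0) + 29(1.007825) + 3(18.998403) + 2(15.994915)
    = 240.000000 + 29.226925 + 56.995209 + 31.989830 = 358.211964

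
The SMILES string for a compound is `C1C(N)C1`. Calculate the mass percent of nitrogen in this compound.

Atom tally by fragment:
  cyclopropane ring core → C:3 H:6
  (− 1 ring H displaced by substituents)
  + NH2 → N:1 H:2
Element totals:
  C: 3
  H: 7
  N: 1
Molecular formula: C3H7N.
Molar mass = 57.096 g/mol.
Mass from N: 1 × 14.007 = 14.007 g/mol.
%N = 14.007 / 57.096 × 100 = 24.53%.

24.53%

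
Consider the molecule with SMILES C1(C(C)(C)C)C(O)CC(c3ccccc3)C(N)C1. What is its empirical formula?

C16H25NO

Atom tally by fragment:
  cyclohexane ring core → C:6 H:12
  (− 4 ring H displaced by substituents)
  + C(CH3)3 → C:4 H:9
  + OH → O:1 H:1
  + C6H5 → C:6 H:5
  + NH2 → N:1 H:2
Element totals:
  C: 16
  H: 25
  N: 1
  O: 1
Molecular formula: C16H25NO.
gcd of subscripts (16, 25, 1, 1) = 1, so the empirical formula equals the molecular formula.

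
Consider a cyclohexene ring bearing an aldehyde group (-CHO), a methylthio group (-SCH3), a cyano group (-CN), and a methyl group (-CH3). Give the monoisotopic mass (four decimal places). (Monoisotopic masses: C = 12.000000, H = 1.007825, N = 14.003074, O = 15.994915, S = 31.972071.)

Atom tally by fragment:
  cyclohexene ring core → C:6 H:10
  (− 4 ring H displaced by substituents)
  + CHO → C:1 H:1 O:1
  + SCH3 → C:1 H:3 S:1
  + CN → C:1 N:1
  + CH3 → C:1 H:3
Element totals:
  C: 10
  H: 13
  N: 1
  O: 1
  S: 1
Molecular formula: C10H13NOS.
  M = 10(12.0) + 13(1.007825) + 14.003074 + 15.994915 + 31.972071
    = 120.000000 + 13.101725 + 14.003074 + 15.994915 + 31.972071 = 195.071785

195.0718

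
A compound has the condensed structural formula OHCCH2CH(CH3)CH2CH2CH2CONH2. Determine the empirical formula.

Element totals:
  C: 8
  H: 15
  N: 1
  O: 2
Molecular formula: C8H15NO2.
gcd of subscripts (8, 15, 1, 2) = 1, so the empirical formula equals the molecular formula.

C8H15NO2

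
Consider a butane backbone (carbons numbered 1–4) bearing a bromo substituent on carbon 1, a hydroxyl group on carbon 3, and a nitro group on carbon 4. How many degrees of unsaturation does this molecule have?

1

Atom tally by fragment:
  BrCH2 → C:1 H:2 Br:1
  CH2 → C:1 H:2
  CH(OH) → C:1 H:2 O:1
  CH2NO2 → C:1 H:2 N:1 O:2
Element totals:
  C: 4
  H: 8
  Br: 1
  N: 1
  O: 3
Molecular formula: C4H8BrNO3.
DoU = (2C + 2 + N − H − X) / 2 = (2·4 + 2 + 1 − 8 − 1) / 2 = 1.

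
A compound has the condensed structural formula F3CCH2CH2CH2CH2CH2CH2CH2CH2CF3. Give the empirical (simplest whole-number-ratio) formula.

Atom tally by fragment:
  F3CCH2 → C:2 H:2 F:3
  CH2 → C:1 H:2
  CH2 → C:1 H:2
  CH2 → C:1 H:2
  CH2 → C:1 H:2
  CH2 → C:1 H:2
  CH2 → C:1 H:2
  CH2CF3 → C:2 H:2 F:3
Element totals:
  C: 10
  H: 16
  F: 6
Molecular formula: C10H16F6.
gcd of subscripts = 2; dividing each by 2:
  C: 10/2 = 5
  F: 6/2 = 3
  H: 16/2 = 8

C5H8F3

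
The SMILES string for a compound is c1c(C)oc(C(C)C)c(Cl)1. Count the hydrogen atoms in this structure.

Atom tally by fragment:
  furan ring core → C:4 H:4 O:1
  (− 3 ring H displaced by substituents)
  + CH3 → C:1 H:3
  + CH(CH3)2 → C:3 H:7
  + Cl → Cl:1
Element totals:
  C: 8
  H: 11
  Cl: 1
  O: 1

11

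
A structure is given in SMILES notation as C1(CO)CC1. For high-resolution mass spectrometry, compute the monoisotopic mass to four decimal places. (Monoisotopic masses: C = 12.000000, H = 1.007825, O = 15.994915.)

72.0575

Atom tally by fragment:
  cyclopropane ring core → C:3 H:6
  (− 1 ring H displaced by substituents)
  + CH2OH → C:1 H:3 O:1
Element totals:
  C: 4
  H: 8
  O: 1
Molecular formula: C4H8O.
  M = 4(12.0) + 8(1.007825) + 15.994915
    = 48.000000 + 8.062600 + 15.994915 = 72.057515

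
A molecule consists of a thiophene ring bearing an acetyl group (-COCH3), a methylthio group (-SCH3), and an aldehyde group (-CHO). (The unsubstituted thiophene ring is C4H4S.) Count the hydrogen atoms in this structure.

Atom tally by fragment:
  thiophene ring core → C:4 H:4 S:1
  (− 3 ring H displaced by substituents)
  + COCH3 → C:2 H:3 O:1
  + SCH3 → C:1 H:3 S:1
  + CHO → C:1 H:1 O:1
Element totals:
  C: 8
  H: 8
  O: 2
  S: 2

8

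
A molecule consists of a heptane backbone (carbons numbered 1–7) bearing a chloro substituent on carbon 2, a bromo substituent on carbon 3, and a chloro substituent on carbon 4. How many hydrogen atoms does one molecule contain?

Atom tally by fragment:
  CH3 → C:1 H:3
  CH(Cl) → C:1 H:1 Cl:1
  CH(Br) → C:1 H:1 Br:1
  CH(Cl) → C:1 H:1 Cl:1
  CH2 → C:1 H:2
  CH2 → C:1 H:2
  CH3 → C:1 H:3
Element totals:
  C: 7
  H: 13
  Br: 1
  Cl: 2

13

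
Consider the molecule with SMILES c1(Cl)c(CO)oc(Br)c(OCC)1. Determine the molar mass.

255.49 g/mol

Atom tally by fragment:
  furan ring core → C:4 H:4 O:1
  (− 4 ring H displaced by substituents)
  + Cl → Cl:1
  + CH2OH → C:1 H:3 O:1
  + Br → Br:1
  + OC2H5 → C:2 H:5 O:1
Element totals:
  C: 7
  H: 8
  Br: 1
  Cl: 1
  O: 3
Molecular formula: C7H8BrClO3.
  M = 7(12.011) + 8(1.008) + 79.904 + 35.45 + 3(15.999)
    = 84.077 + 8.064 + 79.904 + 35.450 + 47.997 = 255.492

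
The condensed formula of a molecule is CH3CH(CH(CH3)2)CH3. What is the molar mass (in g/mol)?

Element totals:
  C: 6
  H: 14
Molecular formula: C6H14.
  M = 6(12.011) + 14(1.008)
    = 72.066 + 14.112 = 86.178

86.18 g/mol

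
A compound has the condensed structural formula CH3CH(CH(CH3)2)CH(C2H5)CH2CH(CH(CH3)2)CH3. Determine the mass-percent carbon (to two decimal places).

Atom tally by fragment:
  CH3 → C:1 H:3
  CH(CH(CH3)2) → C:4 H:8
  CH(C2H5) → C:3 H:6
  CH2 → C:1 H:2
  CH(CH(CH3)2) → C:4 H:8
  CH3 → C:1 H:3
Element totals:
  C: 14
  H: 30
Molecular formula: C14H30.
Molar mass = 198.394 g/mol.
Mass from C: 14 × 12.011 = 168.154 g/mol.
%C = 168.154 / 198.394 × 100 = 84.76%.

84.76%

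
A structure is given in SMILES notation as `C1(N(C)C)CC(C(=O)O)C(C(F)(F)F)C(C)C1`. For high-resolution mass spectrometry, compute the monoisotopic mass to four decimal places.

Atom tally by fragment:
  cyclohexane ring core → C:6 H:12
  (− 4 ring H displaced by substituents)
  + N(CH3)2 → N:1 C:2 H:6
  + COOH → C:1 H:1 O:2
  + CF3 → C:1 F:3
  + CH3 → C:1 H:3
Element totals:
  C: 11
  H: 18
  F: 3
  N: 1
  O: 2
Molecular formula: C11H18F3NO2.
  M = 11(12.0) + 18(1.007825) + 3(18.998403) + 14.003074 + 2(15.994915)
    = 132.000000 + 18.140850 + 56.995209 + 14.003074 + 31.989830 = 253.128963

253.1290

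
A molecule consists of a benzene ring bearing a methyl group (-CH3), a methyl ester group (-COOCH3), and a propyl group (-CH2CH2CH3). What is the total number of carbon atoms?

12

Atom tally by fragment:
  benzene ring core → C:6 H:6
  (− 3 ring H displaced by substituents)
  + CH3 → C:1 H:3
  + COOCH3 → C:2 H:3 O:2
  + CH2CH2CH3 → C:3 H:7
Element totals:
  C: 12
  H: 16
  O: 2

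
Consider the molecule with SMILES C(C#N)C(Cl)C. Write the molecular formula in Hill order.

C4H6ClN

Atom tally by fragment:
  NCCH2 → C:2 H:2 N:1
  CH(Cl) → C:1 H:1 Cl:1
  CH3 → C:1 H:3
Element totals:
  C: 4
  H: 6
  Cl: 1
  N: 1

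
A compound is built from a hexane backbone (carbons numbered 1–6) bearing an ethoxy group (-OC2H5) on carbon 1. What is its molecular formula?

Atom tally by fragment:
  C2H5OCH2 → C:3 H:7 O:1
  CH2 → C:1 H:2
  CH2 → C:1 H:2
  CH2 → C:1 H:2
  CH2 → C:1 H:2
  CH3 → C:1 H:3
Element totals:
  C: 8
  H: 18
  O: 1

C8H18O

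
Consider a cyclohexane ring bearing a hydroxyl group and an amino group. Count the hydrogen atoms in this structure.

Atom tally by fragment:
  cyclohexane ring core → C:6 H:12
  (− 2 ring H displaced by substituents)
  + OH → O:1 H:1
  + NH2 → N:1 H:2
Element totals:
  C: 6
  H: 13
  N: 1
  O: 1

13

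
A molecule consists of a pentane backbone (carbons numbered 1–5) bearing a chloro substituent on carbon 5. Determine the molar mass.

Atom tally by fragment:
  CH3 → C:1 H:3
  CH2 → C:1 H:2
  CH2 → C:1 H:2
  CH2 → C:1 H:2
  CH2Cl → C:1 H:2 Cl:1
Element totals:
  C: 5
  H: 11
  Cl: 1
Molecular formula: C5H11Cl.
  M = 5(12.011) + 11(1.008) + 35.45
    = 60.055 + 11.088 + 35.450 = 106.593

106.59 g/mol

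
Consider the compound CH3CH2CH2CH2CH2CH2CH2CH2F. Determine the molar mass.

Atom tally by fragment:
  CH3 → C:1 H:3
  CH2 → C:1 H:2
  CH2 → C:1 H:2
  CH2 → C:1 H:2
  CH2 → C:1 H:2
  CH2 → C:1 H:2
  CH2 → C:1 H:2
  CH2F → C:1 H:2 F:1
Element totals:
  C: 8
  H: 17
  F: 1
Molecular formula: C8H17F.
  M = 8(12.011) + 17(1.008) + 18.998
    = 96.088 + 17.136 + 18.998 = 132.222

132.22 g/mol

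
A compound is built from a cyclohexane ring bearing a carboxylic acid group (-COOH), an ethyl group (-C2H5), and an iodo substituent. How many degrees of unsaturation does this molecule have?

Atom tally by fragment:
  cyclohexane ring core → C:6 H:12
  (− 3 ring H displaced by substituents)
  + COOH → C:1 H:1 O:2
  + C2H5 → C:2 H:5
  + I → I:1
Element totals:
  C: 9
  H: 15
  I: 1
  O: 2
Molecular formula: C9H15IO2.
DoU = (2C + 2 + N − H − X) / 2 = (2·9 + 2 + 0 − 15 − 1) / 2 = 2.

2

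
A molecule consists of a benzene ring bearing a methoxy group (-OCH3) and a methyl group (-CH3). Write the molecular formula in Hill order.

C8H10O

Atom tally by fragment:
  benzene ring core → C:6 H:6
  (− 2 ring H displaced by substituents)
  + OCH3 → C:1 H:3 O:1
  + CH3 → C:1 H:3
Element totals:
  C: 8
  H: 10
  O: 1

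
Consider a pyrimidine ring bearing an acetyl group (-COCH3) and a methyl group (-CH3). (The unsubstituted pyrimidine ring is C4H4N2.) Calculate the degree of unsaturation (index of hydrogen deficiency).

Atom tally by fragment:
  pyrimidine ring core → C:4 H:4 N:2
  (− 2 ring H displaced by substituents)
  + COCH3 → C:2 H:3 O:1
  + CH3 → C:1 H:3
Element totals:
  C: 7
  H: 8
  N: 2
  O: 1
Molecular formula: C7H8N2O.
DoU = (2C + 2 + N − H − X) / 2 = (2·7 + 2 + 2 − 8 − 0) / 2 = 5.

5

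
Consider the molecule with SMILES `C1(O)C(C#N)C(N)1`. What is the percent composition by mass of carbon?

Atom tally by fragment:
  cyclopropane ring core → C:3 H:6
  (− 3 ring H displaced by substituents)
  + OH → O:1 H:1
  + CN → C:1 N:1
  + NH2 → N:1 H:2
Element totals:
  C: 4
  H: 6
  N: 2
  O: 1
Molecular formula: C4H6N2O.
Molar mass = 98.105 g/mol.
Mass from C: 4 × 12.011 = 48.044 g/mol.
%C = 48.044 / 98.105 × 100 = 48.97%.

48.97%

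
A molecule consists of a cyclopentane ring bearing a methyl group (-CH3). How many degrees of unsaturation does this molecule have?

1

Atom tally by fragment:
  cyclopentane ring core → C:5 H:10
  (− 1 ring H displaced by substituents)
  + CH3 → C:1 H:3
Element totals:
  C: 6
  H: 12
Molecular formula: C6H12.
DoU = (2C + 2 + N − H − X) / 2 = (2·6 + 2 + 0 − 12 − 0) / 2 = 1.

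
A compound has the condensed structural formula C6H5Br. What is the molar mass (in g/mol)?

157.01 g/mol

Atom tally by fragment:
  benzene ring core → C:6 H:6
  (− 1 ring H displaced by substituents)
  + Br → Br:1
Element totals:
  C: 6
  H: 5
  Br: 1
Molecular formula: C6H5Br.
  M = 6(12.011) + 5(1.008) + 79.904
    = 72.066 + 5.040 + 79.904 = 157.010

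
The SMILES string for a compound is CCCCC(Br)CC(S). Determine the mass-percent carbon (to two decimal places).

Atom tally by fragment:
  CH3 → C:1 H:3
  CH2 → C:1 H:2
  CH2 → C:1 H:2
  CH2 → C:1 H:2
  CH(Br) → C:1 H:1 Br:1
  CH2 → C:1 H:2
  CH2SH → C:1 H:3 S:1
Element totals:
  C: 7
  H: 15
  Br: 1
  S: 1
Molecular formula: C7H15BrS.
Molar mass = 211.161 g/mol.
Mass from C: 7 × 12.011 = 84.077 g/mol.
%C = 84.077 / 211.161 × 100 = 39.82%.

39.82%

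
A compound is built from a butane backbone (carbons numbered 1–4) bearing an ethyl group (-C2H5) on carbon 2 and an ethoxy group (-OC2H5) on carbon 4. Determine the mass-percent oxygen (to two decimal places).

12.29%

Atom tally by fragment:
  CH3 → C:1 H:3
  CH(C2H5) → C:3 H:6
  CH2 → C:1 H:2
  CH2OC2H5 → C:3 H:7 O:1
Element totals:
  C: 8
  H: 18
  O: 1
Molecular formula: C8H18O.
Molar mass = 130.231 g/mol.
Mass from O: 1 × 15.999 = 15.999 g/mol.
%O = 15.999 / 130.231 × 100 = 12.29%.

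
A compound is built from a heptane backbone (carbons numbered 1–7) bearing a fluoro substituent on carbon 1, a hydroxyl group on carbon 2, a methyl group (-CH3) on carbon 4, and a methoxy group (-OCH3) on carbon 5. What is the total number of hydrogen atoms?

19

Atom tally by fragment:
  FCH2 → C:1 H:2 F:1
  CH(OH) → C:1 H:2 O:1
  CH2 → C:1 H:2
  CH(CH3) → C:2 H:4
  CH(OCH3) → C:2 H:4 O:1
  CH2 → C:1 H:2
  CH3 → C:1 H:3
Element totals:
  C: 9
  H: 19
  F: 1
  O: 2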